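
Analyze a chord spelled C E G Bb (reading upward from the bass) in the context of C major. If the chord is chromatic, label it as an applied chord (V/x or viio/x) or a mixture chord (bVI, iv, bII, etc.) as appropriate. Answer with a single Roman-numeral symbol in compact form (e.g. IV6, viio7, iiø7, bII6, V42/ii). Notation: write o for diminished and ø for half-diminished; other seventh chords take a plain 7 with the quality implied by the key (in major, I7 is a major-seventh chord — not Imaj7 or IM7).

The pitches C-E-G-Bb form a dominant seventh chord rooted on C.
C is not a diatonic chord root with this quality in C major, but it lies a perfect fifth above F (IV), so the chord functions as an applied dominant of IV.

V7/IV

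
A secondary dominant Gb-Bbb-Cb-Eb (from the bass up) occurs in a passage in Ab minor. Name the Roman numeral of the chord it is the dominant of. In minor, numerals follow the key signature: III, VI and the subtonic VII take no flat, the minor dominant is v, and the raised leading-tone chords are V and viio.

The chord is a dominant seventh chord on Cb.
A dominant resolves down a perfect fifth: Cb → Fb. In Ab minor, Fb is scale degree 6, i.e. VI.

VI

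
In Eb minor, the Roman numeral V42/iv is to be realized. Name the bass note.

Db

The applied chord V42/iv is rooted on Eb: Eb-G-Bb-Db.
The figure 42 means third inversion — the seventh is in the bass.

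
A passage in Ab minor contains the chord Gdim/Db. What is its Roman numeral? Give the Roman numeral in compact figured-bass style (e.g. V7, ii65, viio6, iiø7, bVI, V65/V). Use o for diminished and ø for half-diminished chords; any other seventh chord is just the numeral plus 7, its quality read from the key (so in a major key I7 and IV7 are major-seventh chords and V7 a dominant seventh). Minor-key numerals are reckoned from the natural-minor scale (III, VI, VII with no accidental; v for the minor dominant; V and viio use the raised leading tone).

The pitches G-Bb-Db form a diminished triad rooted on G.
In Ab minor, G is the leading tone; the diatonic diminished triad there is viio.
With Db in the bass the chord is in second inversion, so the figured bass is 64.

viio64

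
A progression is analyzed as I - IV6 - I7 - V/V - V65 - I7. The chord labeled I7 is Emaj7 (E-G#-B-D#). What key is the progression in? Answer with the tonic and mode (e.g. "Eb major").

I7 is given as E-G#-B-D# — a major seventh chord with root E.
If E is scale degree 1 and the mode makes that degree carry a major seventh chord, the tonic is E and the mode is major.

E major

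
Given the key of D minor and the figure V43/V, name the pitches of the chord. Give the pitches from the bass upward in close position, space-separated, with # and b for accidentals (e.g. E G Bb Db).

V43/V is a secondary dominant — the dominant seventh of V. V in D minor is A, so the applied chord's root is E, a perfect fifth above.
Building a dominant seventh chord on E gives E-G#-B-D.
With the 43 figure the chord is in second inversion; from the bass B upward in close position it reads B-D-E-G#.

B D E G#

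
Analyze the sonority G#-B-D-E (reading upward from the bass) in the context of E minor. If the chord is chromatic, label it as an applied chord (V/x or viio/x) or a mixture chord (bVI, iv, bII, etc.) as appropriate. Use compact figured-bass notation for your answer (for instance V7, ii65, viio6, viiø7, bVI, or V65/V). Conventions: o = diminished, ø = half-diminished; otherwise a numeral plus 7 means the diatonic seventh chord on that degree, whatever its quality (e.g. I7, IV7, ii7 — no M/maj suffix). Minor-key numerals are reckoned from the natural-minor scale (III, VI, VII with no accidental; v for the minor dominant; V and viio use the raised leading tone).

Stacked in thirds the chord is E-G#-B-D: a dominant seventh chord on E.
E is not a diatonic chord root with this quality in E minor, but it lies a perfect fifth above A (iv), so the chord functions as an applied dominant of iv.
With G# in the bass the chord is in first inversion, so the figured bass is 65.

V65/iv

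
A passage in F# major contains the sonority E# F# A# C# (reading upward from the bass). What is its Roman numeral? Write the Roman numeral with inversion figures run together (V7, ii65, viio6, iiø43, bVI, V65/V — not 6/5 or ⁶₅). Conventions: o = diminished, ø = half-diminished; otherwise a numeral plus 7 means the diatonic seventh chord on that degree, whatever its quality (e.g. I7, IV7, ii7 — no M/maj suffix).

I42

The pitches F#-A#-C#-E# form a major seventh chord rooted on F#.
In F# major, F# is the tonic; the diatonic major seventh chord there is I7.
With E# in the bass the chord is in third inversion, so the figured bass is 42.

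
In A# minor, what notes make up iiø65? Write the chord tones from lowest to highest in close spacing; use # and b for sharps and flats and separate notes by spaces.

In A# minor, the second degree is B#, and the diatonic chord built there is a half-diminished seventh chord.
That chord is spelled B#-D#-F#-A#.
With the 65 figure the chord is in first inversion; from the bass D# upward in close position it reads D#-F#-A#-B#.

D# F# A# B#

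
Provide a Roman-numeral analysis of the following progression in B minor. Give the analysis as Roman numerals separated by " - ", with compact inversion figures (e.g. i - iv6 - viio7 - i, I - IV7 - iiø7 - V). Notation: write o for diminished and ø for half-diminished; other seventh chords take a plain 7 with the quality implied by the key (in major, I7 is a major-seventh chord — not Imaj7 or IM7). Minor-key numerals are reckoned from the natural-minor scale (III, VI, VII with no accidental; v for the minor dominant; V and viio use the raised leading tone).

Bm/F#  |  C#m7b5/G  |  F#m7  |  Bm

Bm/F#: root B is the tonic; minor triad there is i64.
C#m7b5/G: root C# is the supertonic; half-diminished seventh chord there is iiø43.
F#m7: root F# is the dominant; minor seventh chord there is v7.
Bm: root B is the tonic; minor triad there is i.

i64 - iiø43 - v7 - i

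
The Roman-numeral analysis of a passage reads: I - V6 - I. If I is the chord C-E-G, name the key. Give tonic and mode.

C major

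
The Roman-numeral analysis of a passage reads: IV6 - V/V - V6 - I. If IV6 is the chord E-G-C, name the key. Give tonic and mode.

G major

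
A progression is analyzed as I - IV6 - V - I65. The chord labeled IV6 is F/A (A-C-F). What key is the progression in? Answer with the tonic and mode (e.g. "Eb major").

C major

The chord F/A is a major triad rooted on F; its label is IV6.
Counting down 3 scale steps from F places the tonic on C; a major triad on degree 4 is diatonic only in major.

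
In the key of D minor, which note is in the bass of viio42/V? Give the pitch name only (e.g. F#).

F

The applied chord viio42/V is rooted on G#: G#-B-D-F.
The figure 42 means third inversion — the seventh is in the bass.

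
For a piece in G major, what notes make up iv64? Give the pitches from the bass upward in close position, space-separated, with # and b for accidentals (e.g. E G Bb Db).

Scale degree 4 in G major is C; here the chord built on it is altered to a minor triad. iv64 is the minor subdominant, borrowed from the parallel minor.
So the chord is C-Eb-G, a minor triad.
The figured bass 64 indicates second inversion, placing the fifth (G) in the bass: G-C-Eb.

G C Eb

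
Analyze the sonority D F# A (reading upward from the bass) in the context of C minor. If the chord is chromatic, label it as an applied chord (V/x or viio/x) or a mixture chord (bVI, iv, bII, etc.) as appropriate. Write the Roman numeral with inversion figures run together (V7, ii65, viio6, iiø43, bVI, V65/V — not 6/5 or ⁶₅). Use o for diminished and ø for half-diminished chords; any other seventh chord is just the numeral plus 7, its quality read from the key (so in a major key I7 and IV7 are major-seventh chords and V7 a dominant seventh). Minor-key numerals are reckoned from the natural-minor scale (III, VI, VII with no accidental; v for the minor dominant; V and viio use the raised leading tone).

The pitches D-F#-A form a major triad rooted on D.
D is not a diatonic chord root with this quality in C minor, but it lies a perfect fifth above G (V), so the chord functions as an applied dominant of V.

V/V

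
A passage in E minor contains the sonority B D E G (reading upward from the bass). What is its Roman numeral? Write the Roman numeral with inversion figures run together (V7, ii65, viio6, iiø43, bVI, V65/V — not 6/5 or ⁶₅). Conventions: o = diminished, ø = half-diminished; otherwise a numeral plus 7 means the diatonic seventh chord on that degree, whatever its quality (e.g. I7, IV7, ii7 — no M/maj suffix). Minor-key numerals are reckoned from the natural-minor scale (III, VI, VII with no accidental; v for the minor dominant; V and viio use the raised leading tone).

The pitches E-G-B-D form a minor seventh chord rooted on E.
E is scale degree 1 in E minor, and a minor seventh chord on that degree is written i7.
With B in the bass the chord is in second inversion, so the figured bass is 43.

i43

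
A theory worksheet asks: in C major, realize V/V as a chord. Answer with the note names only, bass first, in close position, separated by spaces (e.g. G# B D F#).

D F# A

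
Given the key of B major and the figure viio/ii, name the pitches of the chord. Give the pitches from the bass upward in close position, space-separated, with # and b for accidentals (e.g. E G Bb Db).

viio/ii is a secondary leading-tone chord. The target ii is C# in B major; the applied chord is rooted a semitone below, on B#.
Building a diminished triad on B# gives B#-D#-F#.

B# D# F#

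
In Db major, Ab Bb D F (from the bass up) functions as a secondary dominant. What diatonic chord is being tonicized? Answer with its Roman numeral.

The chord is a dominant seventh chord on Bb.
A dominant resolves down a perfect fifth: Bb → Eb. In Db major, Eb is scale degree 2, i.e. ii.

ii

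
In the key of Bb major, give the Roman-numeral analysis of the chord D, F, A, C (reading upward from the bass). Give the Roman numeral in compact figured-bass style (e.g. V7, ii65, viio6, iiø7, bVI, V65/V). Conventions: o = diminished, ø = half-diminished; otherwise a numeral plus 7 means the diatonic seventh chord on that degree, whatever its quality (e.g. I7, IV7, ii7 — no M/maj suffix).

The pitches D-F-A-C form a minor seventh chord rooted on D.
D is scale degree 3 in Bb major, and a minor seventh chord on that degree is written iii7.

iii7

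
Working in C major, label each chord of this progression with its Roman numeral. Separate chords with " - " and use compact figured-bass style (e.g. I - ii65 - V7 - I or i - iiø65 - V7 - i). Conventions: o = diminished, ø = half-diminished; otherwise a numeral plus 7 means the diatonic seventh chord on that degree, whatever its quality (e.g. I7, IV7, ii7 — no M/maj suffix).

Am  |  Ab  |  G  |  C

vi - bVI - V - I

Am has root A, degree 6 in C major, so vi.
Ab: Ab with this quality isn't in the key; it's bVI, borrowed from the parallel minor.
G: root G is the dominant; major triad there is V.
C: root C is the tonic; major triad there is I.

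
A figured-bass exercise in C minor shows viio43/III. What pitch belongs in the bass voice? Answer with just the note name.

Ab

The applied chord viio43/III is rooted on D: D-F-Ab-Cb.
The figure 43 means second inversion — the fifth is in the bass.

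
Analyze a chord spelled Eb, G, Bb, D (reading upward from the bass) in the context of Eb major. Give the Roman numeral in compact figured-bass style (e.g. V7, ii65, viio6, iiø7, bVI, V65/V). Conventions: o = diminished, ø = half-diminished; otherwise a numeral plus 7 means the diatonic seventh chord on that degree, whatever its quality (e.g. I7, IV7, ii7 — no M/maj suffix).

Stacked in thirds the chord is Eb-G-Bb-D: a major seventh chord on Eb.
In Eb major, Eb is the tonic; the diatonic major seventh chord there is I7.

I7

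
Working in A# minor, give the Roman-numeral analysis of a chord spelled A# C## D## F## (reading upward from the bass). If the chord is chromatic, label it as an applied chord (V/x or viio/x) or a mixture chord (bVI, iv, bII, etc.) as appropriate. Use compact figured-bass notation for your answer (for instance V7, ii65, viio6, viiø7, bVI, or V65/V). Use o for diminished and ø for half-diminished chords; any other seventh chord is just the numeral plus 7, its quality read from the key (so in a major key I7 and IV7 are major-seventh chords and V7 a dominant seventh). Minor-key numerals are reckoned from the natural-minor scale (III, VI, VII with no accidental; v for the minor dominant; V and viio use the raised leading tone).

Stacked in thirds the chord is D##-F##-A#-C##: a half-diminished seventh chord on D##.
D## sits a half step below E# (V in A# minor); a diminished chord there is the applied leading-tone chord of V.
With A# in the bass the chord is in second inversion, so the figured bass is 43.

viiø43/V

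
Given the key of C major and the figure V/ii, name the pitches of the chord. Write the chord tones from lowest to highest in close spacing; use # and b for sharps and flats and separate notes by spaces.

A C# E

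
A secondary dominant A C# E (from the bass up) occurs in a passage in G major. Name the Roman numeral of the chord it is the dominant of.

V

The chord is a major triad on A.
A dominant resolves down a perfect fifth: A → D. In G major, D is scale degree 5, i.e. V.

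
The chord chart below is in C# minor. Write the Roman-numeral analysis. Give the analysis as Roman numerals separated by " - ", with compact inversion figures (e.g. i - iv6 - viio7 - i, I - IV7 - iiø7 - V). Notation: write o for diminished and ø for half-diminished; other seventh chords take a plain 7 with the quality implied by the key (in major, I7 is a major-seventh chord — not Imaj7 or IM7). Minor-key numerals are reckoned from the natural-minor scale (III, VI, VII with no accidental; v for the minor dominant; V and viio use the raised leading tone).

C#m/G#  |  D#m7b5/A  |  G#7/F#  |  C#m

C#m/G# has root C#, degree 1 in C# minor, so i64.
D#m7b5/A: root D# is the supertonic; half-diminished seventh chord there is iiø43.
G#7/F#: dominant seventh chord on G# = scale degree 5 → V42.
C#m: minor triad on C# = scale degree 1 → i.

i64 - iiø43 - V42 - i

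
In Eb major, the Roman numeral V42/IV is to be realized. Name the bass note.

Db

The applied chord V42/IV is rooted on Eb: Eb-G-Bb-Db.
The figure 42 means third inversion — the seventh is in the bass.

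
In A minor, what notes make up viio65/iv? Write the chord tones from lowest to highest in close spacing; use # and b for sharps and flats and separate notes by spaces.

viio65/iv is a secondary leading-tone chord. The target iv is D in A minor; the applied chord is rooted a semitone below, on C#.
Building a fully diminished seventh chord on C# gives C#-E-G-Bb.
The figured bass 65 indicates first inversion, placing the third (E) in the bass: E-G-Bb-C#.

E G Bb C#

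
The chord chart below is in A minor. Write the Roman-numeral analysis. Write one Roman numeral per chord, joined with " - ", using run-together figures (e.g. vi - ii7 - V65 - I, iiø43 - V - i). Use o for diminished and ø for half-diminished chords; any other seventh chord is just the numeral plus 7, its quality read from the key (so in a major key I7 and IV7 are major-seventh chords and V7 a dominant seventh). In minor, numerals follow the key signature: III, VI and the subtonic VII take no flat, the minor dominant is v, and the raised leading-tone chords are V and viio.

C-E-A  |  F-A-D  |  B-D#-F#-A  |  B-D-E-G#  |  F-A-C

C-E-A: minor triad on A = scale degree 1 → i6.
F-A-D: minor triad on D = scale degree 4 → iv6.
B-D#-F#-A: a dominant seventh chord on B, the applied dominant of V → V7/V.
B-D-E-G# has root E, degree 5 in A minor, so V43.
F-A-C: major triad on F = scale degree 6 → VI.

i6 - iv6 - V7/V - V43 - VI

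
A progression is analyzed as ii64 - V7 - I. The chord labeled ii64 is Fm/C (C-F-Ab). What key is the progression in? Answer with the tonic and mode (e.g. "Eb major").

Eb major

The anchor chord is a minor triad on F, labeled ii64.
ii64 on F implies F is the supertonic; that puts the tonic at Eb, and the lowercase numeral fits major mode.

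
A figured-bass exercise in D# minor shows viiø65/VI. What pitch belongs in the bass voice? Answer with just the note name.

C#

The applied chord viiø65/VI is rooted on A#: A#-C#-E-G#.
The figure 65 means first inversion — the third is in the bass.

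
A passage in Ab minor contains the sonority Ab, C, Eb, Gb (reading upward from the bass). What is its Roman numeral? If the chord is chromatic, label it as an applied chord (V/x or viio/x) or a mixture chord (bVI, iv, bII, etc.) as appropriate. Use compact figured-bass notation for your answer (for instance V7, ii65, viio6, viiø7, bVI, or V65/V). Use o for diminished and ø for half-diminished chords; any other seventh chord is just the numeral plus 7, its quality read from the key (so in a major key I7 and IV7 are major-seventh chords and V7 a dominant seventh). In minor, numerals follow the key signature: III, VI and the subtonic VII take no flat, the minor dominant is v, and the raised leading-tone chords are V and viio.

V7/iv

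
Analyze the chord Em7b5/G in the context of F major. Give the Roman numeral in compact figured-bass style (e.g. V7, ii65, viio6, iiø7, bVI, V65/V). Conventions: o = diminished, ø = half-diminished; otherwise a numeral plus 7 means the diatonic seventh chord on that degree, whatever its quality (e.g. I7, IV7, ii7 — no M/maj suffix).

viiø65

The pitches E-G-Bb-D form a half-diminished seventh chord rooted on E.
E is scale degree 7 in F major, and a half-diminished seventh chord on that degree is written viiø7.
With G in the bass the chord is in first inversion, so the figured bass is 65.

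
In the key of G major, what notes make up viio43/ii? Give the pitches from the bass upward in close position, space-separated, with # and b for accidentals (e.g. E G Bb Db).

D F G# B

The slash marks an applied leading-tone chord: viio of ii. In G major, ii is A, so the leading tone to it is G#, a half step below.
Building a fully diminished seventh chord on G# gives G#-B-D-F.
The figured bass 43 indicates second inversion, placing the fifth (D) in the bass: D-F-G#-B.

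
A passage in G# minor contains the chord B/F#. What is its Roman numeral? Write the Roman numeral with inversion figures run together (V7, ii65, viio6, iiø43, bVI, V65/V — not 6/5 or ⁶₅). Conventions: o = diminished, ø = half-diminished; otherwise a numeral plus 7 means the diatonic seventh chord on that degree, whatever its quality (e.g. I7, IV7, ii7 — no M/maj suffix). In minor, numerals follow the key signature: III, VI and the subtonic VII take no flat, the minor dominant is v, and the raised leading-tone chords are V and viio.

Stacked in thirds the chord is B-D#-F#: a major triad on B.
In G# minor, B is the mediant; the diatonic major triad there is III.
With F# in the bass the chord is in second inversion, so the figured bass is 64.

III64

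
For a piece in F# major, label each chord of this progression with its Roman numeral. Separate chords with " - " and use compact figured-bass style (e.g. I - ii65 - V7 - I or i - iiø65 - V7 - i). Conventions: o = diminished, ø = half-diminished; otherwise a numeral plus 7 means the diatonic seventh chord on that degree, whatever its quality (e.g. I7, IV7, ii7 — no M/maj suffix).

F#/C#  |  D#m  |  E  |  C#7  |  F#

I64 - vi - bVII - V7 - I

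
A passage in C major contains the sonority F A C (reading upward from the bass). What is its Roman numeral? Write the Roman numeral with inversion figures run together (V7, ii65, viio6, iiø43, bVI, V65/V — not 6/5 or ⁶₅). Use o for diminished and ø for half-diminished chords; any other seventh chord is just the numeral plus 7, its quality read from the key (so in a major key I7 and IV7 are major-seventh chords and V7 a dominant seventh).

IV

The pitches F-A-C form a major triad rooted on F.
F is scale degree 4 in C major, and a major triad on that degree is written IV.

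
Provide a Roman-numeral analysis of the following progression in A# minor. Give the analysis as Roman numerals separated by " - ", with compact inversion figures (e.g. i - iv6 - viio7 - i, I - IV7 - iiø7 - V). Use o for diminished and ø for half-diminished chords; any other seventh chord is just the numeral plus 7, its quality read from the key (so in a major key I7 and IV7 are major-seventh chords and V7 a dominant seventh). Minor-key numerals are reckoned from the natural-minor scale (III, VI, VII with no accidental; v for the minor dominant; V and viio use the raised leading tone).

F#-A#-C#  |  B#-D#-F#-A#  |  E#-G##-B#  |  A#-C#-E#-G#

VI - iiø7 - V - i7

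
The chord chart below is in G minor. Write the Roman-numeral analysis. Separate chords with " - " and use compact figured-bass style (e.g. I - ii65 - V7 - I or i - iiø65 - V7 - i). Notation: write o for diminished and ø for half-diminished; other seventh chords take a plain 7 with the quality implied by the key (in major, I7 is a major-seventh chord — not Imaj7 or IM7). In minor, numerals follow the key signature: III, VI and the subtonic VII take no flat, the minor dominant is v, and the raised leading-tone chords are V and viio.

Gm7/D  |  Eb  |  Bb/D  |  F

Gm7/D: root G is the tonic; minor seventh chord there is i43.
Eb: major triad on Eb = scale degree 6 → VI.
Bb/D: root Bb is the mediant; major triad there is III6.
F has root F, degree 7 in G minor, so VII.

i43 - VI - III6 - VII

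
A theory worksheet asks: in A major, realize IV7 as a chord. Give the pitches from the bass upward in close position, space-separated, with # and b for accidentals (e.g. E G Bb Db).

D F# A C#

The numeral's case and figure indicate a major seventh chord. In A major its root, the subdominant, is D.
Stacking thirds from D gives D-F#-A-C#.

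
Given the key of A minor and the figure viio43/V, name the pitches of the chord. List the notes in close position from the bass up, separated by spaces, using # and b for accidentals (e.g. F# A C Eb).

A C D# F#

The slash marks an applied leading-tone chord: viio of V. In A minor, V is E, so the leading tone to it is D#, a half step below.
Building a fully diminished seventh chord on D# gives D#-F#-A-C.
The figured bass 43 indicates second inversion, placing the fifth (A) in the bass: A-C-D#-F#.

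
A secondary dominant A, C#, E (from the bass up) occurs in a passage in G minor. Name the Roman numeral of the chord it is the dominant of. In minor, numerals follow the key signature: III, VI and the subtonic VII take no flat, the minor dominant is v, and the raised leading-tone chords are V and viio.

V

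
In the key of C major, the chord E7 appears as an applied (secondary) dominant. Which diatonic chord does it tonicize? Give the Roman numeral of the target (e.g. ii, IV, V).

vi

The chord is a dominant seventh chord on E.
A dominant resolves down a perfect fifth: E → A. In C major, A is scale degree 6, i.e. vi.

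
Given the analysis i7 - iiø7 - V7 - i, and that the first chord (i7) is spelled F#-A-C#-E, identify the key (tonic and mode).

F# minor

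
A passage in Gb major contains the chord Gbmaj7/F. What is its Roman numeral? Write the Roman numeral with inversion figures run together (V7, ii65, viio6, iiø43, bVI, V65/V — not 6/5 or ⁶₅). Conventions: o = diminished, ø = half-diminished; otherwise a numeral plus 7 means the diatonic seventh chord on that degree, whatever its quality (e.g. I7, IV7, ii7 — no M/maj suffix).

Stacked in thirds the chord is Gb-Bb-Db-F: a major seventh chord on Gb.
In Gb major, Gb is the tonic; the diatonic major seventh chord there is I7.
With F in the bass the chord is in third inversion, so the figured bass is 42.

I42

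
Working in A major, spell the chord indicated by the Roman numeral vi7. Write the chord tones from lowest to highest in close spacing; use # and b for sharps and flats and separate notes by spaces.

F# A C# E

The numeral's case and figure indicate a minor seventh chord. In A major its root, the sixth degree, is F#.
That chord is spelled F#-A-C#-E.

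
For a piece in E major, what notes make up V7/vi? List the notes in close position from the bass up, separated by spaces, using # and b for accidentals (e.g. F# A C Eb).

G# B# D# F#

The slash means an applied dominant: we want the dominant of vi. In E major, vi is C# minor, and its dominant is built on G#.
Building a dominant seventh chord on G# gives G#-B#-D#-F#.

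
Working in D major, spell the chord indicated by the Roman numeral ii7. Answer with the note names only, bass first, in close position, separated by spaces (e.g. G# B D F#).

E G B D

In D major, scale degree 2 is E, and the diatonic chord built there is a minor seventh chord.
That chord is spelled E-G-B-D.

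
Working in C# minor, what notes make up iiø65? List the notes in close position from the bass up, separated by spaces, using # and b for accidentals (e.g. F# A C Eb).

F# A C# D#

The numeral's case and figure indicate a half-diminished seventh chord. In C# minor its root, the supertonic, is D#.
Stacking thirds from D# gives D#-F#-A-C#.
The figured bass 65 indicates first inversion, placing the third (F#) in the bass: F#-A-C#-D#.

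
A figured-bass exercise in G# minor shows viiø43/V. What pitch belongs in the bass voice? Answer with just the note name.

G#

The applied chord viiø43/V is rooted on C##: C##-E#-G#-B#.
The figure 43 means second inversion — the fifth is in the bass.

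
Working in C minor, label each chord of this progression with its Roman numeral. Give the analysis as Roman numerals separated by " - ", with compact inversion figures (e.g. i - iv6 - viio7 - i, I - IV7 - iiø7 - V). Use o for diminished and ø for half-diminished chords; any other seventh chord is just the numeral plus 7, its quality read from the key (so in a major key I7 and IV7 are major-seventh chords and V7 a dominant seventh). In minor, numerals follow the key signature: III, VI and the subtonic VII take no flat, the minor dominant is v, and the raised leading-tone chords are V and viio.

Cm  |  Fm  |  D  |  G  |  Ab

Cm has root C, degree 1 in C minor, so i.
Fm has root F, degree 4 in C minor, so iv.
D: chromatic; D is V of V, so V/V.
G: major triad on G = scale degree 5 → V.
Ab: major triad on Ab = scale degree 6 → VI.

i - iv - V/V - V - VI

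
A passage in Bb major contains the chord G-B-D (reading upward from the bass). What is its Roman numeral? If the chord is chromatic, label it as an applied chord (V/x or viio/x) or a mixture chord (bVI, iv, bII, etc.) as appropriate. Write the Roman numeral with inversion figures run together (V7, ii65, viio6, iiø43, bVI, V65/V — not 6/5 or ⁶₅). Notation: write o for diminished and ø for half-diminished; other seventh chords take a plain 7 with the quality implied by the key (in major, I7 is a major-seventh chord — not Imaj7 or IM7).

V/ii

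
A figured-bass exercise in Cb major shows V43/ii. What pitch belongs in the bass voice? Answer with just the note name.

Eb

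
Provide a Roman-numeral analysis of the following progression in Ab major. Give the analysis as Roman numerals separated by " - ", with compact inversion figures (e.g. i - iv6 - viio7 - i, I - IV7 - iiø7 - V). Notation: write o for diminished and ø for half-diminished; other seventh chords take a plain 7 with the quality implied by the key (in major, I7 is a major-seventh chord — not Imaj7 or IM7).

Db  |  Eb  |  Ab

IV - V - I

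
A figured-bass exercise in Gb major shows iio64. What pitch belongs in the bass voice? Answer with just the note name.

iio in Gb major has root Ab; the chord is Ab-Cb-Ebb.
The figure 64 means second inversion — the fifth is in the bass.

Ebb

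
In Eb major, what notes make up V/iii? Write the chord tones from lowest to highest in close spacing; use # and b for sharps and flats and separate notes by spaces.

D F# A

V/iii is a secondary dominant — the dominant triad of iii. iii in Eb major is G, so the applied chord's root is D, a perfect fifth above.
Building a major triad on D gives D-F#-A.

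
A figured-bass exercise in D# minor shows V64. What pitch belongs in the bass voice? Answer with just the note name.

V in D# minor has root A#; the chord is A#-C##-E#.
The figure 64 means second inversion — the fifth is in the bass.

E#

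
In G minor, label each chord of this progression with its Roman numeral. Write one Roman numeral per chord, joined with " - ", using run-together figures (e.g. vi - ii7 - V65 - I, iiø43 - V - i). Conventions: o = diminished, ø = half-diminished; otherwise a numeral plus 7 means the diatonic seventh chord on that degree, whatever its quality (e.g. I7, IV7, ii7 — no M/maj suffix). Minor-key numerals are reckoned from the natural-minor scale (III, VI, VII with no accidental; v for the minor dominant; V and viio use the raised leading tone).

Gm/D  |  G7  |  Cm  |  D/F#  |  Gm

i64 - V7/iv - iv - V6 - i

Gm/D has root G, degree 1 in G minor, so i64.
G7: a dominant seventh chord on G, the applied dominant of iv → V7/iv.
Cm: root C is the subdominant; minor triad there is iv.
D/F# has root D, degree 5 in G minor, so V6.
Gm has root G, degree 1 in G minor, so i.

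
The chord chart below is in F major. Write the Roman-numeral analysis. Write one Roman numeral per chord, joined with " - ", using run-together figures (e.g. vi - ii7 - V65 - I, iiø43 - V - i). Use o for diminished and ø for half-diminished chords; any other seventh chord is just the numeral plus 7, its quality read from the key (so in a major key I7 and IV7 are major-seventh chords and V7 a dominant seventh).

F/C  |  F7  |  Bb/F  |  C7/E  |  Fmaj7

I64 - V7/IV - IV64 - V65 - I7

F/C: major triad on F = scale degree 1 → I64.
F7: chromatic; F is V of IV, so V7/IV.
Bb/F: major triad on Bb = scale degree 4 → IV64.
C7/E: root C is the dominant; dominant seventh chord there is V65.
Fmaj7: root F is the tonic; major seventh chord there is I7.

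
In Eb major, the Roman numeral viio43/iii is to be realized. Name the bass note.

C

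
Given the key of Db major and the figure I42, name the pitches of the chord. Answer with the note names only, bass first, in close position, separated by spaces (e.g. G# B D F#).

In Db major, the tonic is Db, and the diatonic chord built there is a major seventh chord.
Stacking thirds from Db gives Db-F-Ab-C.
With the 42 figure the chord is in third inversion; from the bass C upward in close position it reads C-Db-F-Ab.

C Db F Ab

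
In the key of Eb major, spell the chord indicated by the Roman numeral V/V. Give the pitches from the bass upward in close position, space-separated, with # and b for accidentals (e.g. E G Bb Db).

F A C

V/V is a secondary dominant — the dominant triad of V. V in Eb major is Bb, so the applied chord's root is F, a perfect fifth above.
Building a major triad on F gives F-A-C.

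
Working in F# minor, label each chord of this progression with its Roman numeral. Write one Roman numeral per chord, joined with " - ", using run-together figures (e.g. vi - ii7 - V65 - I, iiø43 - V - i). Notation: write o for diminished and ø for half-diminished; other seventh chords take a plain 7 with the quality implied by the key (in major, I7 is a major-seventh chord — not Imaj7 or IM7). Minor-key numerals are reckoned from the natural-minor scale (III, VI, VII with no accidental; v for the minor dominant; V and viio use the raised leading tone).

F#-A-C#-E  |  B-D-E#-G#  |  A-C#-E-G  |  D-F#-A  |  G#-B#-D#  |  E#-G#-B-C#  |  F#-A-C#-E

i7 - viio43 - V7/VI - VI - V/V - V65 - i7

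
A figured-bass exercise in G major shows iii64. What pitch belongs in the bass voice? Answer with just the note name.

iii in G major has root B; the chord is B-D-F#.
The figure 64 means second inversion — the fifth is in the bass.

F#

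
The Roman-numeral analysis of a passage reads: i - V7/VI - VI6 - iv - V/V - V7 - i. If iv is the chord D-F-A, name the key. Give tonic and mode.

The chord Dm is a minor triad rooted on D; its label is iv.
iv on D implies D is the subdominant; that puts the tonic at A, and the lowercase numeral fits minor mode.

A minor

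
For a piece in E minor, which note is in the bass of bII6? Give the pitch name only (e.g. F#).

bII in E minor has root F; the chord is F-A-C.
The figure 6 means first inversion — the third is in the bass.

A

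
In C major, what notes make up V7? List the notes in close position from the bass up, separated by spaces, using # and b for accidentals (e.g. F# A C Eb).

G B D F

In C major, the dominant is G, and the diatonic chord built there is a dominant seventh chord.
That chord is spelled G-B-D-F.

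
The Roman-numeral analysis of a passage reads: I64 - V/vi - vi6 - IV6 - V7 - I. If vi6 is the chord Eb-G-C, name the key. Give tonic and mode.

Eb major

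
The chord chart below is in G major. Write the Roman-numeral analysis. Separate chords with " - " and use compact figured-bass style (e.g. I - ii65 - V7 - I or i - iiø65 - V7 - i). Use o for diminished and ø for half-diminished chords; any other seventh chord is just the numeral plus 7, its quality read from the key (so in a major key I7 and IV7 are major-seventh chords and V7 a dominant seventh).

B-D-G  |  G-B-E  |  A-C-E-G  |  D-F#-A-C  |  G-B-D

I6 - vi6 - ii7 - V7 - I

B-D-G: root G is the tonic; major triad there is I6.
G-B-E: root E is the submediant; minor triad there is vi6.
A-C-E-G has root A, degree 2 in G major, so ii7.
D-F#-A-C has root D, degree 5 in G major, so V7.
G-B-D: root G is the tonic; major triad there is I.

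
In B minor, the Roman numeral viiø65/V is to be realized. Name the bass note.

G#

The applied chord viiø65/V is rooted on E#: E#-G#-B-D#.
The figure 65 means first inversion — the third is in the bass.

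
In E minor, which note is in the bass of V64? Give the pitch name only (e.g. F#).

V in E minor has root B; the chord is B-D#-F#.
The figure 64 means second inversion — the fifth is in the bass.

F#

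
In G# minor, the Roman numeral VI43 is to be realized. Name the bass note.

VI in G# minor has root E; the chord is E-G#-B-D#.
The figure 43 means second inversion — the fifth is in the bass.

B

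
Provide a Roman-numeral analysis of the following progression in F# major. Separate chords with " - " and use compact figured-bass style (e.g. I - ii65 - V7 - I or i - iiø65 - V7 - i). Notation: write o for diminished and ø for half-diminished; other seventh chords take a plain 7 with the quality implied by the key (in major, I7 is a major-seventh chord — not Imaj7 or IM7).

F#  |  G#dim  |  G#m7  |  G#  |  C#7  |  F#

I - iio - ii7 - V/V - V7 - I

F# has root F#, degree 1 in F# major, so I.
G#dim is non-diatonic — iio, a mixture chord from F# minor.
G#m7: root G# is the supertonic; minor seventh chord there is ii7.
G# is the secondary dominant of V (major triad on G#): V/V.
C#7 has root C#, degree 5 in F# major, so V7.
F# has root F#, degree 1 in F# major, so I.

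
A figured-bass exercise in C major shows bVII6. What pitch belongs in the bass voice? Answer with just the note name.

D

bVII in C major has root Bb; the chord is Bb-D-F.
The figure 6 means first inversion — the third is in the bass.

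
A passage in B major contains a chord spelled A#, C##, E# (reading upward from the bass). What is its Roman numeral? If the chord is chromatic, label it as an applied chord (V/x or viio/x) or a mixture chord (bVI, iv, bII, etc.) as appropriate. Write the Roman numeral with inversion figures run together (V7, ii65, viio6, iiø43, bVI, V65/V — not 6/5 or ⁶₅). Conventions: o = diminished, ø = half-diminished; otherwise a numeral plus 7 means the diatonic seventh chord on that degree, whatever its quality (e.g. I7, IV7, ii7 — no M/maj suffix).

The pitches A#-C##-E# form a major triad rooted on A#.
A# is not a diatonic chord root with this quality in B major, but it lies a perfect fifth above D# (iii), so the chord functions as an applied dominant of iii.

V/iii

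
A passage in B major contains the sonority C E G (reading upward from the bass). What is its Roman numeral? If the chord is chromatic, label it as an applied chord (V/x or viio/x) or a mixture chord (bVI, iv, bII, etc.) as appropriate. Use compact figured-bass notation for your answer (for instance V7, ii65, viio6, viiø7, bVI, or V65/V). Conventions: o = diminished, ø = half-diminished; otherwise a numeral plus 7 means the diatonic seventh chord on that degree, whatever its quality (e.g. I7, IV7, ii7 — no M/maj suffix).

Stacked in thirds the chord is C-E-G: a major triad on C.
C is the lowered second degree of B major (diatonic 2 would be C#). This is the Neapolitan chord — a major triad on the lowered second degree.

bII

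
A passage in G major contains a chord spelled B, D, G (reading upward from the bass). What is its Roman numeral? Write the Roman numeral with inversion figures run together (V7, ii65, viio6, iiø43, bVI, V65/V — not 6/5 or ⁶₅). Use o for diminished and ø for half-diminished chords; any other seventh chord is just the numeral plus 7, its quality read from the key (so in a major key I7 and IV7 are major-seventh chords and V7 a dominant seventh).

The pitches G-B-D form a major triad rooted on G.
G is scale degree 1 in G major, and a major triad on that degree is written I.
With B in the bass the chord is in first inversion, so the figured bass is 6.

I6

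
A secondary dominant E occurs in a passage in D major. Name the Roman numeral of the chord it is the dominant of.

The chord is a major triad on E.
A dominant resolves down a perfect fifth: E → A. In D major, A is scale degree 5, i.e. V.

V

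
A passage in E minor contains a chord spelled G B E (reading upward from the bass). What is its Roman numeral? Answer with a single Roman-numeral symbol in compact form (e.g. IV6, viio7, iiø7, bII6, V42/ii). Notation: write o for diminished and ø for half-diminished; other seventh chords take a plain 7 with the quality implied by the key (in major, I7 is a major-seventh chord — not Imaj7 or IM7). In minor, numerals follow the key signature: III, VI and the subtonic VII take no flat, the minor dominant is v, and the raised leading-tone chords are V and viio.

Stacked in thirds the chord is E-G-B: a minor triad on E.
E is scale degree 1 in E minor, and a minor triad on that degree is written i.
With G in the bass the chord is in first inversion, so the figured bass is 6.

i6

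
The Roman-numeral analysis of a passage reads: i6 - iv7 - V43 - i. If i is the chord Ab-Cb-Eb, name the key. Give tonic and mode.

Ab minor

The anchor chord is a minor triad on Ab, labeled i.
If Ab is scale degree 1 and the mode makes that degree carry a minor triad, the tonic is Ab and the mode is minor.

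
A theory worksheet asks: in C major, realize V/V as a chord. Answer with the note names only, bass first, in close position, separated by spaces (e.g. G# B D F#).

D F# A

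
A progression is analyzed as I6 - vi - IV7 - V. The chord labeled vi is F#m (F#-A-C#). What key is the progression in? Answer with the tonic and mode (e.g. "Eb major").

A major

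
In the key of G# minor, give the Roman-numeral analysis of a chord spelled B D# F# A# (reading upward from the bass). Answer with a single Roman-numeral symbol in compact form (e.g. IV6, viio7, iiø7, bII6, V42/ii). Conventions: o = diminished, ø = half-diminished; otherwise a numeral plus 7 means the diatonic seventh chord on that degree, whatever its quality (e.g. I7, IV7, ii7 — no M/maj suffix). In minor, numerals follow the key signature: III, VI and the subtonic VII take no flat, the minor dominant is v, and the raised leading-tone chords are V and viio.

III7

The pitches B-D#-F#-A# form a major seventh chord rooted on B.
B is scale degree 3 in G# minor, and a major seventh chord on that degree is written III7.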